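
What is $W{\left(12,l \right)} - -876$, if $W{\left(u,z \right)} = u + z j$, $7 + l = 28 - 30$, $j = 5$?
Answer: $843$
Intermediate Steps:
$l = -9$ ($l = -7 + \left(28 - 30\right) = -7 - 2 = -9$)
$W{\left(u,z \right)} = u + 5 z$ ($W{\left(u,z \right)} = u + z 5 = u + 5 z$)
$W{\left(12,l \right)} - -876 = \left(12 + 5 \left(-9\right)\right) - -876 = \left(12 - 45\right) + 876 = -33 + 876 = 843$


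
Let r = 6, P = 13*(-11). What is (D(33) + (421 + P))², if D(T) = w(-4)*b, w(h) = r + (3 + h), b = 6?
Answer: 94864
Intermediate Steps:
P = -143
w(h) = 9 + h (w(h) = 6 + (3 + h) = 9 + h)
D(T) = 30 (D(T) = (9 - 4)*6 = 5*6 = 30)
(D(33) + (421 + P))² = (30 + (421 - 143))² = (30 + 278)² = 308² = 94864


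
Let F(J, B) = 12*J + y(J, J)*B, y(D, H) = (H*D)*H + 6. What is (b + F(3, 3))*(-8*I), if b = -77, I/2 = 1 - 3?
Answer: 1856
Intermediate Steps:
I = -4 (I = 2*(1 - 3) = 2*(-2) = -4)
y(D, H) = 6 + D*H**2 (y(D, H) = (D*H)*H + 6 = D*H**2 + 6 = 6 + D*H**2)
F(J, B) = 12*J + B*(6 + J**3) (F(J, B) = 12*J + (6 + J*J**2)*B = 12*J + (6 + J**3)*B = 12*J + B*(6 + J**3))
(b + F(3, 3))*(-8*I) = (-77 + (12*3 + 3*(6 + 3**3)))*(-8*(-4)) = (-77 + (36 + 3*(6 + 27)))*32 = (-77 + (36 + 3*33))*32 = (-77 + (36 + 99))*32 = (-77 + 135)*32 = 58*32 = 1856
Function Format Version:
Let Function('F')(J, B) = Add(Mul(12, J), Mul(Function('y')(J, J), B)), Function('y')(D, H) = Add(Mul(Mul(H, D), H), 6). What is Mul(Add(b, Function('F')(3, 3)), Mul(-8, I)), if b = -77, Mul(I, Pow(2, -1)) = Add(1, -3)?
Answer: 1856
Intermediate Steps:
I = -4 (I = Mul(2, Add(1, -3)) = Mul(2, -2) = -4)
Function('y')(D, H) = Add(6, Mul(D, Pow(H, 2))) (Function('y')(D, H) = Add(Mul(Mul(D, H), H), 6) = Add(Mul(D, Pow(H, 2)), 6) = Add(6, Mul(D, Pow(H, 2))))
Function('F')(J, B) = Add(Mul(12, J), Mul(B, Add(6, Pow(J, 3)))) (Function('F')(J, B) = Add(Mul(12, J), Mul(Add(6, Mul(J, Pow(J, 2))), B)) = Add(Mul(12, J), Mul(Add(6, Pow(J, 3)), B)) = Add(Mul(12, J), Mul(B, Add(6, Pow(J, 3)))))
Mul(Add(b, Function('F')(3, 3)), Mul(-8, I)) = Mul(Add(-77, Add(Mul(12, 3), Mul(3, Add(6, Pow(3, 3))))), Mul(-8, -4)) = Mul(Add(-77, Add(36, Mul(3, Add(6, 27)))), 32) = Mul(Add(-77, Add(36, Mul(3, 33))), 32) = Mul(Add(-77, Add(36, 99)), 32) = Mul(Add(-77, 135), 32) = Mul(58, 32) = 1856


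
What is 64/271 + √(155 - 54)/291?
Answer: 64/271 + √101/291 ≈ 0.27070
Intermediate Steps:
64/271 + √(155 - 54)/291 = 64*(1/271) + √101*(1/291) = 64/271 + √101/291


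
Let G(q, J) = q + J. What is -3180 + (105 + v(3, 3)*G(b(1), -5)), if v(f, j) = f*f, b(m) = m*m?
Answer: -3111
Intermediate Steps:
b(m) = m²
v(f, j) = f²
G(q, J) = J + q
-3180 + (105 + v(3, 3)*G(b(1), -5)) = -3180 + (105 + 3²*(-5 + 1²)) = -3180 + (105 + 9*(-5 + 1)) = -3180 + (105 + 9*(-4)) = -3180 + (105 - 36) = -3180 + 69 = -3111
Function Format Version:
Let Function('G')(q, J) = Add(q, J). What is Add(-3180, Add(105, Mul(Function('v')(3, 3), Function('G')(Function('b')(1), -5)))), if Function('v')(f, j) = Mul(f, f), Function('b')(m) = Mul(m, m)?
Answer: -3111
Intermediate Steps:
Function('b')(m) = Pow(m, 2)
Function('v')(f, j) = Pow(f, 2)
Function('G')(q, J) = Add(J, q)
Add(-3180, Add(105, Mul(Function('v')(3, 3), Function('G')(Function('b')(1), -5)))) = Add(-3180, Add(105, Mul(Pow(3, 2), Add(-5, Pow(1, 2))))) = Add(-3180, Add(105, Mul(9, Add(-5, 1)))) = Add(-3180, Add(105, Mul(9, -4))) = Add(-3180, Add(105, -36)) = Add(-3180, 69) = -3111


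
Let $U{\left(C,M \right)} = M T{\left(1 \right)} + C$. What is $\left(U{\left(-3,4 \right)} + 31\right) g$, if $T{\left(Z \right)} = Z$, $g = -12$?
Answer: $-384$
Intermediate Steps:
$U{\left(C,M \right)} = C + M$ ($U{\left(C,M \right)} = M 1 + C = M + C = C + M$)
$\left(U{\left(-3,4 \right)} + 31\right) g = \left(\left(-3 + 4\right) + 31\right) \left(-12\right) = \left(1 + 31\right) \left(-12\right) = 32 \left(-12\right) = -384$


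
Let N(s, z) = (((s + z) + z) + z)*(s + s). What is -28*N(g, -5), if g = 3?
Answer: 2016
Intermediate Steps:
N(s, z) = 2*s*(s + 3*z) (N(s, z) = ((s + 2*z) + z)*(2*s) = (s + 3*z)*(2*s) = 2*s*(s + 3*z))
-28*N(g, -5) = -56*3*(3 + 3*(-5)) = -56*3*(3 - 15) = -56*3*(-12) = -28*(-72) = 2016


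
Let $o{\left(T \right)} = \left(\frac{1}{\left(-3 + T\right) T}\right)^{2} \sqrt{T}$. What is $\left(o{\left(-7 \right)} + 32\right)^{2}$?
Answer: $\frac{\left(156800 + i \sqrt{7}\right)^{2}}{24010000} \approx 1024.0 + 0.034557 i$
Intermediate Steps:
$o{\left(T \right)} = \frac{1}{T^{\frac{3}{2}} \left(-3 + T\right)^{2}}$ ($o{\left(T \right)} = \left(\frac{1}{T \left(-3 + T\right)}\right)^{2} \sqrt{T} = \frac{1}{T^{2} \left(-3 + T\right)^{2}} \sqrt{T} = \frac{1}{T^{\frac{3}{2}} \left(-3 + T\right)^{2}}$)
$\left(o{\left(-7 \right)} + 32\right)^{2} = \left(\frac{1}{- 7 i \sqrt{7} \left(-3 - 7\right)^{2}} + 32\right)^{2} = \left(\frac{\frac{1}{49} i \sqrt{7}}{100} + 32\right)^{2} = \left(\frac{i \sqrt{7}}{49} \cdot \frac{1}{100} + 32\right)^{2} = \left(\frac{i \sqrt{7}}{4900} + 32\right)^{2} = \left(32 + \frac{i \sqrt{7}}{4900}\right)^{2}$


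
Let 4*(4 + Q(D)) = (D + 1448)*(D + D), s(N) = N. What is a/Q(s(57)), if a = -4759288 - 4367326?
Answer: -18253228/85777 ≈ -212.80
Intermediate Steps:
a = -9126614
Q(D) = -4 + D*(1448 + D)/2 (Q(D) = -4 + ((D + 1448)*(D + D))/4 = -4 + ((1448 + D)*(2*D))/4 = -4 + (2*D*(1448 + D))/4 = -4 + D*(1448 + D)/2)
a/Q(s(57)) = -9126614/(-4 + (½)*57² + 724*57) = -9126614/(-4 + (½)*3249 + 41268) = -9126614/(-4 + 3249/2 + 41268) = -9126614/85777/2 = -9126614*2/85777 = -18253228/85777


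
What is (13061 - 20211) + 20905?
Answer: 13755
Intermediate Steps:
(13061 - 20211) + 20905 = -7150 + 20905 = 13755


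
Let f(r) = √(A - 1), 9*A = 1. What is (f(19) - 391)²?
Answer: 1375921/9 - 1564*I*√2/3 ≈ 1.5288e+5 - 737.28*I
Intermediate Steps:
A = ⅑ (A = (⅑)*1 = ⅑ ≈ 0.11111)
f(r) = 2*I*√2/3 (f(r) = √(⅑ - 1) = √(-8/9) = 2*I*√2/3)
(f(19) - 391)² = (2*I*√2/3 - 391)² = (-391 + 2*I*√2/3)²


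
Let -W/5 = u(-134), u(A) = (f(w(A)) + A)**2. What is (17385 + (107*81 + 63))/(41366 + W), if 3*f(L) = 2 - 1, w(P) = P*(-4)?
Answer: -235035/431711 ≈ -0.54443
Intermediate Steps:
w(P) = -4*P
f(L) = 1/3 (f(L) = (2 - 1)/3 = (1/3)*1 = 1/3)
u(A) = (1/3 + A)**2
W = -804005/9 (W = -5*(1 + 3*(-134))**2/9 = -5*(1 - 402)**2/9 = -5*(-401)**2/9 = -5*160801/9 = -804005/9 ≈ -89334.)
(17385 + (107*81 + 63))/(41366 + W) = (17385 + (107*81 + 63))/(41366 - 804005/9) = (17385 + (8667 + 63))/(-431711/9) = (17385 + 8730)*(-9/431711) = 26115*(-9/431711) = -235035/431711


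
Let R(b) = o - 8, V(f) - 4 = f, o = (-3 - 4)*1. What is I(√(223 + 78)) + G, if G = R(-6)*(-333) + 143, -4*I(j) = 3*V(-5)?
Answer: 20555/4 ≈ 5138.8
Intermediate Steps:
o = -7 (o = -7*1 = -7)
V(f) = 4 + f
R(b) = -15 (R(b) = -7 - 8 = -15)
I(j) = ¾ (I(j) = -3*(4 - 5)/4 = -3*(-1)/4 = -¼*(-3) = ¾)
G = 5138 (G = -15*(-333) + 143 = 4995 + 143 = 5138)
I(√(223 + 78)) + G = ¾ + 5138 = 20555/4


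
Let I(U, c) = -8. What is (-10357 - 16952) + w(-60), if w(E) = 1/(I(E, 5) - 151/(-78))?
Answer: -12917235/473 ≈ -27309.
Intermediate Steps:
w(E) = -78/473 (w(E) = 1/(-8 - 151/(-78)) = 1/(-8 - 151*(-1/78)) = 1/(-8 + 151/78) = 1/(-473/78) = -78/473)
(-10357 - 16952) + w(-60) = (-10357 - 16952) - 78/473 = -27309 - 78/473 = -12917235/473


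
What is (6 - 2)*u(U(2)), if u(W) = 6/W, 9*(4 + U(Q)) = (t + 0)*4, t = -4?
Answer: -54/13 ≈ -4.1538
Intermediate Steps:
U(Q) = -52/9 (U(Q) = -4 + ((-4 + 0)*4)/9 = -4 + (-4*4)/9 = -4 + (⅑)*(-16) = -4 - 16/9 = -52/9)
(6 - 2)*u(U(2)) = (6 - 2)*(6/(-52/9)) = 4*(6*(-9/52)) = 4*(-27/26) = -54/13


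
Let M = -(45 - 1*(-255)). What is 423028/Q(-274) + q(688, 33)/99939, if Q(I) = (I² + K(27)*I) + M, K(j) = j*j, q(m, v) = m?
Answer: -21095507966/6244688415 ≈ -3.3782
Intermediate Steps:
M = -300 (M = -(45 + 255) = -1*300 = -300)
K(j) = j²
Q(I) = -300 + I² + 729*I (Q(I) = (I² + 27²*I) - 300 = (I² + 729*I) - 300 = -300 + I² + 729*I)
423028/Q(-274) + q(688, 33)/99939 = 423028/(-300 + (-274)² + 729*(-274)) + 688/99939 = 423028/(-300 + 75076 - 199746) + 688*(1/99939) = 423028/(-124970) + 688/99939 = 423028*(-1/124970) + 688/99939 = -211514/62485 + 688/99939 = -21095507966/6244688415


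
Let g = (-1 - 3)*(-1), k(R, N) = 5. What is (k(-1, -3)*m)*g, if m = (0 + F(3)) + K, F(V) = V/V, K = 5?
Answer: 120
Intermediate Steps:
g = 4 (g = -4*(-1) = 4)
F(V) = 1
m = 6 (m = (0 + 1) + 5 = 1 + 5 = 6)
(k(-1, -3)*m)*g = (5*6)*4 = 30*4 = 120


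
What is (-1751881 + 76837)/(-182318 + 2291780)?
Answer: -16422/20681 ≈ -0.79406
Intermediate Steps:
(-1751881 + 76837)/(-182318 + 2291780) = -1675044/2109462 = -1675044*1/2109462 = -16422/20681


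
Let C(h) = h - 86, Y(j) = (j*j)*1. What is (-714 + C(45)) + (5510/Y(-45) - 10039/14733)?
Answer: -499201456/662985 ≈ -752.96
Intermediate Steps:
Y(j) = j**2 (Y(j) = j**2*1 = j**2)
C(h) = -86 + h
(-714 + C(45)) + (5510/Y(-45) - 10039/14733) = (-714 + (-86 + 45)) + (5510/((-45)**2) - 10039/14733) = (-714 - 41) + (5510/2025 - 10039*1/14733) = -755 + (5510*(1/2025) - 10039/14733) = -755 + (1102/405 - 10039/14733) = -755 + 1352219/662985 = -499201456/662985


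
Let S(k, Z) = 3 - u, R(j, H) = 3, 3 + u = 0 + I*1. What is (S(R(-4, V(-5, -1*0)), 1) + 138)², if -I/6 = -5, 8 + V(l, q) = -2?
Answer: 12996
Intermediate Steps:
V(l, q) = -10 (V(l, q) = -8 - 2 = -10)
I = 30 (I = -6*(-5) = 30)
u = 27 (u = -3 + (0 + 30*1) = -3 + (0 + 30) = -3 + 30 = 27)
S(k, Z) = -24 (S(k, Z) = 3 - 1*27 = 3 - 27 = -24)
(S(R(-4, V(-5, -1*0)), 1) + 138)² = (-24 + 138)² = 114² = 12996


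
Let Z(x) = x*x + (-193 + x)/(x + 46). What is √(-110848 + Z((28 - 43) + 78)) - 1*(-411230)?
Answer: 411230 + I*√1269843569/109 ≈ 4.1123e+5 + 326.93*I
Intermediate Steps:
Z(x) = x² + (-193 + x)/(46 + x)
√(-110848 + Z((28 - 43) + 78)) - 1*(-411230) = √(-110848 + (-193 + ((28 - 43) + 78) + ((28 - 43) + 78)³ + 46*((28 - 43) + 78)²)/(46 + ((28 - 43) + 78))) - 1*(-411230) = √(-110848 + (-193 + (-15 + 78) + (-15 + 78)³ + 46*(-15 + 78)²)/(46 + (-15 + 78))) + 411230 = √(-110848 + (-193 + 63 + 63³ + 46*63²)/(46 + 63)) + 411230 = √(-110848 + (-193 + 63 + 250047 + 46*3969)/109) + 411230 = √(-110848 + (-193 + 63 + 250047 + 182574)/109) + 411230 = √(-110848 + (1/109)*432491) + 411230 = √(-110848 + 432491/109) + 411230 = √(-11649941/109) + 411230 = I*√1269843569/109 + 411230 = 411230 + I*√1269843569/109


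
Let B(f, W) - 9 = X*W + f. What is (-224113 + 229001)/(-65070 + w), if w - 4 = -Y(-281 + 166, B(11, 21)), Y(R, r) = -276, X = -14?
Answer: -2444/32395 ≈ -0.075444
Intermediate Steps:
B(f, W) = 9 + f - 14*W (B(f, W) = 9 + (-14*W + f) = 9 + (f - 14*W) = 9 + f - 14*W)
w = 280 (w = 4 - 1*(-276) = 4 + 276 = 280)
(-224113 + 229001)/(-65070 + w) = (-224113 + 229001)/(-65070 + 280) = 4888/(-64790) = 4888*(-1/64790) = -2444/32395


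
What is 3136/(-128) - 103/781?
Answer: -38475/1562 ≈ -24.632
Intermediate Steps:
3136/(-128) - 103/781 = 3136*(-1/128) - 103*1/781 = -49/2 - 103/781 = -38475/1562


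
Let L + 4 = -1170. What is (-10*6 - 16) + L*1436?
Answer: -1685940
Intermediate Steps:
L = -1174 (L = -4 - 1170 = -1174)
(-10*6 - 16) + L*1436 = (-10*6 - 16) - 1174*1436 = (-60 - 16) - 1685864 = -76 - 1685864 = -1685940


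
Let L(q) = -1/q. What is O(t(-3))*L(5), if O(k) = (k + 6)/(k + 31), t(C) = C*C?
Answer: -3/40 ≈ -0.075000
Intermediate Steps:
t(C) = C**2
O(k) = (6 + k)/(31 + k)
O(t(-3))*L(5) = ((6 + (-3)**2)/(31 + (-3)**2))*(-1/5) = ((6 + 9)/(31 + 9))*(-1*1/5) = (15/40)*(-1/5) = ((1/40)*15)*(-1/5) = (3/8)*(-1/5) = -3/40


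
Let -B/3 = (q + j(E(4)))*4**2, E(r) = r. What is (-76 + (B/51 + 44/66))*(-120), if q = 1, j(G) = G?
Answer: 163280/17 ≈ 9604.7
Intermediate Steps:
B = -240 (B = -3*(1 + 4)*4**2 = -15*16 = -3*80 = -240)
(-76 + (B/51 + 44/66))*(-120) = (-76 + (-240/51 + 44/66))*(-120) = (-76 + (-240*1/51 + 44*(1/66)))*(-120) = (-76 + (-80/17 + 2/3))*(-120) = (-76 - 206/51)*(-120) = -4082/51*(-120) = 163280/17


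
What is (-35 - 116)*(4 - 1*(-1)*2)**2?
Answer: -5436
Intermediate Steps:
(-35 - 116)*(4 - 1*(-1)*2)**2 = -151*(4 + 1*2)**2 = -151*(4 + 2)**2 = -151*6**2 = -151*36 = -5436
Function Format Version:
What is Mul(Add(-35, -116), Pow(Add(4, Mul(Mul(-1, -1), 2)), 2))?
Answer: -5436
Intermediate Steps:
Mul(Add(-35, -116), Pow(Add(4, Mul(Mul(-1, -1), 2)), 2)) = Mul(-151, Pow(Add(4, Mul(1, 2)), 2)) = Mul(-151, Pow(Add(4, 2), 2)) = Mul(-151, Pow(6, 2)) = Mul(-151, 36) = -5436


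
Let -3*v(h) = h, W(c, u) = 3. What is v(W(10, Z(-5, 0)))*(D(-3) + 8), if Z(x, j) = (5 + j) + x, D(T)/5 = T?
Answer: 7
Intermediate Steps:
D(T) = 5*T
Z(x, j) = 5 + j + x
v(h) = -h/3
v(W(10, Z(-5, 0)))*(D(-3) + 8) = (-⅓*3)*(5*(-3) + 8) = -(-15 + 8) = -1*(-7) = 7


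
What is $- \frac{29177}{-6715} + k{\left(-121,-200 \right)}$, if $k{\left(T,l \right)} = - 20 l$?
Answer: $\frac{26889177}{6715} \approx 4004.3$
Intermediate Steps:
$- \frac{29177}{-6715} + k{\left(-121,-200 \right)} = - \frac{29177}{-6715} - -4000 = \left(-29177\right) \left(- \frac{1}{6715}\right) + 4000 = \frac{29177}{6715} + 4000 = \frac{26889177}{6715}$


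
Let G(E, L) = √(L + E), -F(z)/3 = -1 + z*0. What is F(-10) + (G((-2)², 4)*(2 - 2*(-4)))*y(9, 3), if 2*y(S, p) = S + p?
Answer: 3 + 120*√2 ≈ 172.71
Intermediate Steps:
F(z) = 3 (F(z) = -3*(-1 + z*0) = -3*(-1 + 0) = -3*(-1) = 3)
y(S, p) = S/2 + p/2 (y(S, p) = (S + p)/2 = S/2 + p/2)
G(E, L) = √(E + L)
F(-10) + (G((-2)², 4)*(2 - 2*(-4)))*y(9, 3) = 3 + (√((-2)² + 4)*(2 - 2*(-4)))*((½)*9 + (½)*3) = 3 + (√(4 + 4)*(2 + 8))*(9/2 + 3/2) = 3 + (√8*10)*6 = 3 + ((2*√2)*10)*6 = 3 + (20*√2)*6 = 3 + 120*√2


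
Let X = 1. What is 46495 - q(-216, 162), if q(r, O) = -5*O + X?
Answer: 47304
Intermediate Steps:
q(r, O) = 1 - 5*O (q(r, O) = -5*O + 1 = 1 - 5*O)
46495 - q(-216, 162) = 46495 - (1 - 5*162) = 46495 - (1 - 810) = 46495 - 1*(-809) = 46495 + 809 = 47304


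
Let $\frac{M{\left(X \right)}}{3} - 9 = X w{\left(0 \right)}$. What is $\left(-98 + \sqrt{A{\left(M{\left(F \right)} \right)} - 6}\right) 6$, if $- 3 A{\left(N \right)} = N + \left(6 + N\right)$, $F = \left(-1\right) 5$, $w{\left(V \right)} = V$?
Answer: $-588 + 6 i \sqrt{26} \approx -588.0 + 30.594 i$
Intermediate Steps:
$F = -5$
$M{\left(X \right)} = 27$ ($M{\left(X \right)} = 27 + 3 X 0 = 27 + 3 \cdot 0 = 27 + 0 = 27$)
$A{\left(N \right)} = -2 - \frac{2 N}{3}$ ($A{\left(N \right)} = - \frac{N + \left(6 + N\right)}{3} = - \frac{6 + 2 N}{3} = -2 - \frac{2 N}{3}$)
$\left(-98 + \sqrt{A{\left(M{\left(F \right)} \right)} - 6}\right) 6 = \left(-98 + \sqrt{\left(-2 - 18\right) - 6}\right) 6 = \left(-98 + \sqrt{-20 - 6}\right) 6 = \left(-98 + \sqrt{-26}\right) 6 = \left(-98 + i \sqrt{26}\right) 6 = -588 + 6 i \sqrt{26}$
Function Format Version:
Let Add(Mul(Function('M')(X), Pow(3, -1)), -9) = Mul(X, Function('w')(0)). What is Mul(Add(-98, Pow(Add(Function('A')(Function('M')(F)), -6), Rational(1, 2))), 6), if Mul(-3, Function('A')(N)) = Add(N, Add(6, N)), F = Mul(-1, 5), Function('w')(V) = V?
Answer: Add(-588, Mul(6, I, Pow(26, Rational(1, 2)))) ≈ Add(-588.00, Mul(30.594, I))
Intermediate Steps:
F = -5
Function('M')(X) = 27 (Function('M')(X) = Add(27, Mul(3, Mul(X, 0))) = Add(27, Mul(3, 0)) = Add(27, 0) = 27)
Function('A')(N) = Add(-2, Mul(Rational(-2, 3), N)) (Function('A')(N) = Mul(Rational(-1, 3), Add(N, Add(6, N))) = Mul(Rational(-1, 3), Add(6, Mul(2, N))) = Add(-2, Mul(Rational(-2, 3), N)))
Mul(Add(-98, Pow(Add(Function('A')(Function('M')(F)), -6), Rational(1, 2))), 6) = Mul(Add(-98, Pow(Add(Add(-2, Mul(Rational(-2, 3), 27)), -6), Rational(1, 2))), 6) = Mul(Add(-98, Pow(Add(Add(-2, -18), -6), Rational(1, 2))), 6) = Mul(Add(-98, Pow(Add(-20, -6), Rational(1, 2))), 6) = Mul(Add(-98, Pow(-26, Rational(1, 2))), 6) = Mul(Add(-98, Mul(I, Pow(26, Rational(1, 2)))), 6) = Add(-588, Mul(6, I, Pow(26, Rational(1, 2))))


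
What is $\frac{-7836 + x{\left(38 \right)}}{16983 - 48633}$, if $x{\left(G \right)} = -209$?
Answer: $\frac{1609}{6330} \approx 0.25419$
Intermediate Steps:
$\frac{-7836 + x{\left(38 \right)}}{16983 - 48633} = \frac{-7836 - 209}{16983 - 48633} = - \frac{8045}{-31650} = \left(-8045\right) \left(- \frac{1}{31650}\right) = \frac{1609}{6330}$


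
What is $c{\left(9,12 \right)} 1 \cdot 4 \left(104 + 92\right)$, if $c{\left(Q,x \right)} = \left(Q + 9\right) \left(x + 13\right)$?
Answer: $352800$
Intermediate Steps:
$c{\left(Q,x \right)} = \left(9 + Q\right) \left(13 + x\right)$
$c{\left(9,12 \right)} 1 \cdot 4 \left(104 + 92\right) = \left(117 + 9 \cdot 12 + 13 \cdot 9 + 9 \cdot 12\right) 1 \cdot 4 \left(104 + 92\right) = \left(117 + 108 + 117 + 108\right) 4 \cdot 196 = 450 \cdot 4 \cdot 196 = 1800 \cdot 196 = 352800$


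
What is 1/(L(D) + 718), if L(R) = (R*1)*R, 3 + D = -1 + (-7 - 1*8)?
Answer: 1/1079 ≈ 0.00092678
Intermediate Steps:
D = -19 (D = -3 + (-1 + (-7 - 1*8)) = -3 + (-1 + (-7 - 8)) = -3 + (-1 - 15) = -3 - 16 = -19)
L(R) = R**2 (L(R) = R*R = R**2)
1/(L(D) + 718) = 1/((-19)**2 + 718) = 1/(361 + 718) = 1/1079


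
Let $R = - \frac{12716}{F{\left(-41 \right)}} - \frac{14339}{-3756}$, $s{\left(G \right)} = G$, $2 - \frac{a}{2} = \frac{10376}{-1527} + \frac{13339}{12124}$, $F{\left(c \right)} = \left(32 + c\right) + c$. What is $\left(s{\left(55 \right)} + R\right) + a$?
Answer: $\frac{47592738926867}{144866948100} \approx 328.53$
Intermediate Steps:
$F{\left(c \right)} = 32 + 2 c$
$a = \frac{142456667}{9256674}$ ($a = 4 - 2 \left(\frac{10376}{-1527} + \frac{13339}{12124}\right) = 4 - 2 \left(10376 \left(- \frac{1}{1527}\right) + 13339 \cdot \frac{1}{12124}\right) = 4 - 2 \left(- \frac{10376}{1527} + \frac{13339}{12124}\right) = 4 - - \frac{105429971}{9256674} = 4 + \frac{105429971}{9256674} = \frac{142456667}{9256674} \approx 15.39$)
$R = \frac{24239123}{93900}$ ($R = - \frac{12716}{32 + 2 \left(-41\right)} - \frac{14339}{-3756} = - \frac{12716}{32 - 82} - - \frac{14339}{3756} = - \frac{12716}{-50} + \frac{14339}{3756} = \left(-12716\right) \left(- \frac{1}{50}\right) + \frac{14339}{3756} = \frac{6358}{25} + \frac{14339}{3756} = \frac{24239123}{93900} \approx 258.14$)
$\left(s{\left(55 \right)} + R\right) + a = \left(55 + \frac{24239123}{93900}\right) + \frac{142456667}{9256674} = \frac{29403623}{93900} + \frac{142456667}{9256674} = \frac{47592738926867}{144866948100}$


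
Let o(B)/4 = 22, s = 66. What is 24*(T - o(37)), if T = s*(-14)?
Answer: -24288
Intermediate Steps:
T = -924 (T = 66*(-14) = -924)
o(B) = 88 (o(B) = 4*22 = 88)
24*(T - o(37)) = 24*(-924 - 1*88) = 24*(-924 - 88) = 24*(-1012) = -24288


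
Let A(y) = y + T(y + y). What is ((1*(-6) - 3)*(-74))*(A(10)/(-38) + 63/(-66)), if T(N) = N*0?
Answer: -169497/209 ≈ -810.99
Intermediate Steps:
T(N) = 0
A(y) = y (A(y) = y + 0 = y)
((1*(-6) - 3)*(-74))*(A(10)/(-38) + 63/(-66)) = ((1*(-6) - 3)*(-74))*(10/(-38) + 63/(-66)) = ((-6 - 3)*(-74))*(10*(-1/38) + 63*(-1/66)) = (-9*(-74))*(-5/19 - 21/22) = 666*(-509/418) = -169497/209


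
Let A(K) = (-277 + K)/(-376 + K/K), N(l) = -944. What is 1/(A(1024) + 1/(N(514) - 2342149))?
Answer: -292886625/583430282 ≈ -0.50201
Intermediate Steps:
A(K) = 277/375 - K/375 (A(K) = (-277 + K)/(-376 + 1) = (-277 + K)/(-375) = (-277 + K)*(-1/375) = 277/375 - K/375)
1/(A(1024) + 1/(N(514) - 2342149)) = 1/((277/375 - 1/375*1024) + 1/(-944 - 2342149)) = 1/((277/375 - 1024/375) + 1/(-2343093)) = 1/(-249/125 - 1/2343093) = 1/(-583430282/292886625) = -292886625/583430282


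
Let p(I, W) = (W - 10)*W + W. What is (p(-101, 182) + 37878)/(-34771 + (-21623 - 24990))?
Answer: -17341/20346 ≈ -0.85231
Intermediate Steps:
p(I, W) = W + W*(-10 + W) (p(I, W) = (-10 + W)*W + W = W*(-10 + W) + W = W + W*(-10 + W))
(p(-101, 182) + 37878)/(-34771 + (-21623 - 24990)) = (182*(-9 + 182) + 37878)/(-34771 + (-21623 - 24990)) = (182*173 + 37878)/(-34771 - 46613) = (31486 + 37878)/(-81384) = 69364*(-1/81384) = -17341/20346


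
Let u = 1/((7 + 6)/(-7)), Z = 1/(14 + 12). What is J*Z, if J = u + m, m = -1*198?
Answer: -2581/338 ≈ -7.6361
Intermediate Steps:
m = -198
Z = 1/26 ≈ 0.038462
u = -7/13 (u = 1/(-⅐*13) = 1/(-13/7) = -7/13 ≈ -0.53846)
J = -2581/13 (J = -7/13 - 198 = -2581/13 ≈ -198.54)
J*Z = -2581/13*1/26 = -2581/338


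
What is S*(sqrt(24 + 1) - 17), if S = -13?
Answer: 156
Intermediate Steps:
S*(sqrt(24 + 1) - 17) = -13*(sqrt(24 + 1) - 17) = -13*(sqrt(25) - 17) = -13*(5 - 17) = -13*(-12) = 156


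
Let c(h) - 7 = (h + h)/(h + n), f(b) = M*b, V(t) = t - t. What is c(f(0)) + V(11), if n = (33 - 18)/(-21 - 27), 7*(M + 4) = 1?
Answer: 7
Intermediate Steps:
M = -27/7 (M = -4 + (⅐)*1 = -4 + ⅐ = -27/7 ≈ -3.8571)
n = -5/16 (n = 15/(-48) = 15*(-1/48) = -5/16 ≈ -0.31250)
V(t) = 0
f(b) = -27*b/7
c(h) = 7 + 2*h/(-5/16 + h) (c(h) = 7 + (h + h)/(h - 5/16) = 7 + (2*h)/(-5/16 + h) = 7 + 2*h/(-5/16 + h))
c(f(0)) + V(11) = (-35 + 144*(-27/7*0))/(-5 + 16*(-27/7*0)) + 0 = (-35 + 144*0)/(-5 + 16*0) + 0 = (-35 + 0)/(-5 + 0) + 0 = -35/(-5) + 0 = -⅕*(-35) + 0 = 7 + 0 = 7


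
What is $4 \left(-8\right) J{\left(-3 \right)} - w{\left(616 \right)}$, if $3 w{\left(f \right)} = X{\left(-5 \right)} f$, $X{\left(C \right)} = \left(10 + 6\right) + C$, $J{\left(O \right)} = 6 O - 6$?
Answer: $- \frac{4472}{3} \approx -1490.7$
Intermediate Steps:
$J{\left(O \right)} = -6 + 6 O$
$X{\left(C \right)} = 16 + C$
$w{\left(f \right)} = \frac{11 f}{3}$ ($w{\left(f \right)} = \frac{\left(16 - 5\right) f}{3} = \frac{11 f}{3}$)
$4 \left(-8\right) J{\left(-3 \right)} - w{\left(616 \right)} = 4 \left(-8\right) \left(-6 + 6 \left(-3\right)\right) - \frac{11}{3} \cdot 616 = - 32 \left(-6 - 18\right) - \frac{6776}{3} = \left(-32\right) \left(-24\right) - \frac{6776}{3} = 768 - \frac{6776}{3} = - \frac{4472}{3}$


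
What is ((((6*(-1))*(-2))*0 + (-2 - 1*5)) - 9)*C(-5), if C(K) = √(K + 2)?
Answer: -16*I*√3 ≈ -27.713*I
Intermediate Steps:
C(K) = √(2 + K)
((((6*(-1))*(-2))*0 + (-2 - 1*5)) - 9)*C(-5) = ((((6*(-1))*(-2))*0 + (-2 - 1*5)) - 9)*√(2 - 5) = ((-6*(-2)*0 + (-2 - 5)) - 9)*√(-3) = ((12*0 - 7) - 9)*(I*√3) = ((0 - 7) - 9)*(I*√3) = (-7 - 9)*(I*√3) = -16*I*√3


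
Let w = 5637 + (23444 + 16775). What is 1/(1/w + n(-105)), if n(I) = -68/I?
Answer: 4814880/3118313 ≈ 1.5441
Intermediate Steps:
w = 45856 (w = 5637 + 40219 = 45856)
1/(1/w + n(-105)) = 1/(1/45856 - 68/(-105)) = 1/(1/45856 - 68*(-1/105)) = 1/(1/45856 + 68/105) = 1/(3118313/4814880) = 4814880/3118313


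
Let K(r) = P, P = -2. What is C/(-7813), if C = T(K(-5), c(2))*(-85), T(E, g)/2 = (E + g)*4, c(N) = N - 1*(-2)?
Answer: 1360/7813 ≈ 0.17407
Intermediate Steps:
c(N) = 2 + N (c(N) = N + 2 = 2 + N)
K(r) = -2
T(E, g) = 8*E + 8*g (T(E, g) = 2*((E + g)*4) = 2*(4*E + 4*g) = 8*E + 8*g)
C = -1360 (C = (8*(-2) + 8*(2 + 2))*(-85) = (-16 + 8*4)*(-85) = (-16 + 32)*(-85) = 16*(-85) = -1360)
C/(-7813) = -1360/(-7813) = -1360*(-1/7813) = 1360/7813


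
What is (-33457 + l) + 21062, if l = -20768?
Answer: -33163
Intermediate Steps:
(-33457 + l) + 21062 = (-33457 - 20768) + 21062 = -54225 + 21062 = -33163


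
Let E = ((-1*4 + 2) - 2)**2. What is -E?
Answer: -16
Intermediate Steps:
E = 16 (E = ((-4 + 2) - 2)**2 = (-2 - 2)**2 = (-4)**2 = 16)
-E = -1*16 = -16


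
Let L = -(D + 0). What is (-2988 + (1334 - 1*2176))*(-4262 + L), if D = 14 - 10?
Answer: 16338780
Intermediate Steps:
D = 4
L = -4 (L = -(4 + 0) = -1*4 = -4)
(-2988 + (1334 - 1*2176))*(-4262 + L) = (-2988 + (1334 - 1*2176))*(-4262 - 4) = (-2988 + (1334 - 2176))*(-4266) = (-2988 - 842)*(-4266) = -3830*(-4266) = 16338780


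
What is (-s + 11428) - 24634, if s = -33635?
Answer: 20429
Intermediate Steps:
(-s + 11428) - 24634 = (-1*(-33635) + 11428) - 24634 = (33635 + 11428) - 24634 = 45063 - 24634 = 20429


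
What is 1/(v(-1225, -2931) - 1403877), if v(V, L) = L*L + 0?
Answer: 1/7186884 ≈ 1.3914e-7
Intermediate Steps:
v(V, L) = L**2 (v(V, L) = L**2 + 0 = L**2)
1/(v(-1225, -2931) - 1403877) = 1/((-2931)**2 - 1403877) = 1/(8590761 - 1403877) = 1/7186884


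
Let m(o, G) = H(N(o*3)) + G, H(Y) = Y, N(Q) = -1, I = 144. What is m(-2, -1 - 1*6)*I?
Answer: -1152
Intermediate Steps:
m(o, G) = -1 + G
m(-2, -1 - 1*6)*I = (-1 + (-1 - 1*6))*144 = (-1 + (-1 - 6))*144 = (-1 - 7)*144 = -8*144 = -1152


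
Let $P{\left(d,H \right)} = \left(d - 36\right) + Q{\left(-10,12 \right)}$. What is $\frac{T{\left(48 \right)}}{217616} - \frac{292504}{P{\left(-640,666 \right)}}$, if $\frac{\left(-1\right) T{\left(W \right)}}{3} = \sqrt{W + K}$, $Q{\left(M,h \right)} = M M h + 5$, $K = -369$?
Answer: $- \frac{292504}{529} - \frac{3 i \sqrt{321}}{217616} \approx -552.94 - 0.00024699 i$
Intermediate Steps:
$Q{\left(M,h \right)} = 5 + h M^{2}$ ($Q{\left(M,h \right)} = M^{2} h + 5 = h M^{2} + 5 = 5 + h M^{2}$)
$P{\left(d,H \right)} = 1169 + d$ ($P{\left(d,H \right)} = \left(d - 36\right) + \left(5 + 12 \left(-10\right)^{2}\right) = \left(-36 + d\right) + \left(5 + 12 \cdot 100\right) = \left(-36 + d\right) + \left(5 + 1200\right) = \left(-36 + d\right) + 1205 = 1169 + d$)
$T{\left(W \right)} = - 3 \sqrt{-369 + W}$ ($T{\left(W \right)} = - 3 \sqrt{W - 369} = - 3 \sqrt{-369 + W}$)
$\frac{T{\left(48 \right)}}{217616} - \frac{292504}{P{\left(-640,666 \right)}} = \frac{\left(-3\right) \sqrt{-369 + 48}}{217616} - \frac{292504}{1169 - 640} = - 3 \sqrt{-321} \cdot \frac{1}{217616} - \frac{292504}{529} = - 3 i \sqrt{321} \cdot \frac{1}{217616} - \frac{292504}{529} = - \frac{3 i \sqrt{321}}{217616} - \frac{292504}{529} = - \frac{292504}{529} - \frac{3 i \sqrt{321}}{217616}$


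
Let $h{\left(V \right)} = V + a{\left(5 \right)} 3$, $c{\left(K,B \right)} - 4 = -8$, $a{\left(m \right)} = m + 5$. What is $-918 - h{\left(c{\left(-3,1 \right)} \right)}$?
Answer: $-944$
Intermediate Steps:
$a{\left(m \right)} = 5 + m$
$c{\left(K,B \right)} = -4$ ($c{\left(K,B \right)} = 4 - 8 = -4$)
$h{\left(V \right)} = 30 + V$ ($h{\left(V \right)} = V + \left(5 + 5\right) 3 = V + 10 \cdot 3 = V + 30 = 30 + V$)
$-918 - h{\left(c{\left(-3,1 \right)} \right)} = -918 - \left(30 - 4\right) = -918 - 26 = -944$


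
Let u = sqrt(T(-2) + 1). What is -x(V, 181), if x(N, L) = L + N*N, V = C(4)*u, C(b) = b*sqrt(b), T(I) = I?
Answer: -117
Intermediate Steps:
u = I (u = sqrt(-2 + 1) = sqrt(-1) = I ≈ 1.0*I)
C(b) = b**(3/2)
V = 8*I (V = 4**(3/2)*I = 8*I ≈ 8.0*I)
x(N, L) = L + N**2
-x(V, 181) = -(181 + (8*I)**2) = -(181 - 64) = -1*117 = -117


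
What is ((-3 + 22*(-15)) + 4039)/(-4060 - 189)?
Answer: -3706/4249 ≈ -0.87220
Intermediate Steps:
((-3 + 22*(-15)) + 4039)/(-4060 - 189) = ((-3 - 330) + 4039)/(-4249) = (-333 + 4039)*(-1/4249) = 3706*(-1/4249) = -3706/4249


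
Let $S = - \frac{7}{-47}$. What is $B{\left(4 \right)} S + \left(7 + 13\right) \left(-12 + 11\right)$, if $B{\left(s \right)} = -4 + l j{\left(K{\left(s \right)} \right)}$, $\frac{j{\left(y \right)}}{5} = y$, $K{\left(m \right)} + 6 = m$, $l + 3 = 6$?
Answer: $- \frac{1178}{47} \approx -25.064$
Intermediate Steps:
$l = 3$ ($l = -3 + 6 = 3$)
$K{\left(m \right)} = -6 + m$
$j{\left(y \right)} = 5 y$
$S = \frac{7}{47}$ ($S = \left(-7\right) \left(- \frac{1}{47}\right) = \frac{7}{47} \approx 0.14894$)
$B{\left(s \right)} = -94 + 15 s$ ($B{\left(s \right)} = -4 + 3 \cdot 5 \left(-6 + s\right) = -4 + 3 \left(-30 + 5 s\right) = -4 + \left(-90 + 15 s\right) = -94 + 15 s$)
$B{\left(4 \right)} S + \left(7 + 13\right) \left(-12 + 11\right) = \left(-94 + 15 \cdot 4\right) \frac{7}{47} + \left(7 + 13\right) \left(-12 + 11\right) = \left(-94 + 60\right) \frac{7}{47} + 20 \left(-1\right) = \left(-34\right) \frac{7}{47} - 20 = - \frac{238}{47} - 20 = - \frac{1178}{47}$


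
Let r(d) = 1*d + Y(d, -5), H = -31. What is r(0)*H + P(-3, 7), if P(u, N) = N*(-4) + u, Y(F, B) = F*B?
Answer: -31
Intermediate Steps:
Y(F, B) = B*F
r(d) = -4*d (r(d) = 1*d - 5*d = d - 5*d = -4*d)
P(u, N) = u - 4*N (P(u, N) = -4*N + u = u - 4*N)
r(0)*H + P(-3, 7) = -4*0*(-31) + (-3 - 4*7) = 0*(-31) + (-3 - 28) = 0 - 31 = -31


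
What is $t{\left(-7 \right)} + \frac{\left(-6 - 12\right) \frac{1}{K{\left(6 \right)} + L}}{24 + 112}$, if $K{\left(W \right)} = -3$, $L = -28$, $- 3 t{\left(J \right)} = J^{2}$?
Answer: $- \frac{103265}{6324} \approx -16.329$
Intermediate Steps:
$t{\left(J \right)} = - \frac{J^{2}}{3}$
$t{\left(-7 \right)} + \frac{\left(-6 - 12\right) \frac{1}{K{\left(6 \right)} + L}}{24 + 112} = - \frac{\left(-7\right)^{2}}{3} + \frac{\left(-6 - 12\right) \frac{1}{-3 - 28}}{24 + 112} = \left(- \frac{1}{3}\right) 49 + \frac{\left(-18\right) \frac{1}{-31}}{136} = - \frac{49}{3} + \left(-18\right) \left(- \frac{1}{31}\right) \frac{1}{136} = - \frac{49}{3} + \frac{18}{31} \cdot \frac{1}{136} = - \frac{49}{3} + \frac{9}{2108} = - \frac{103265}{6324}$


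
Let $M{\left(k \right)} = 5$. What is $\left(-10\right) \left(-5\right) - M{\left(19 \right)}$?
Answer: $45$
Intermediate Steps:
$\left(-10\right) \left(-5\right) - M{\left(19 \right)} = \left(-10\right) \left(-5\right) - 5 = 50 - 5 = 45$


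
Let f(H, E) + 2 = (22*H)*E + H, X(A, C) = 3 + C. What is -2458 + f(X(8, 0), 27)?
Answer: -675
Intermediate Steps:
f(H, E) = -2 + H + 22*E*H (f(H, E) = -2 + ((22*H)*E + H) = -2 + (22*E*H + H) = -2 + (H + 22*E*H) = -2 + H + 22*E*H)
-2458 + f(X(8, 0), 27) = -2458 + (-2 + (3 + 0) + 22*27*(3 + 0)) = -2458 + (-2 + 3 + 22*27*3) = -2458 + (-2 + 3 + 1782) = -2458 + 1783 = -675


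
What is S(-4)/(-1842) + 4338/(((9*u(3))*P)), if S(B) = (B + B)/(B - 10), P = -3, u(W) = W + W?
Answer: -517915/19341 ≈ -26.778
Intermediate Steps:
u(W) = 2*W
S(B) = 2*B/(-10 + B) (S(B) = (2*B)/(-10 + B) = 2*B/(-10 + B))
S(-4)/(-1842) + 4338/(((9*u(3))*P)) = (2*(-4)/(-10 - 4))/(-1842) + 4338/(((9*(2*3))*(-3))) = (2*(-4)/(-14))*(-1/1842) + 4338/(((9*6)*(-3))) = (2*(-4)*(-1/14))*(-1/1842) + 4338/((54*(-3))) = (4/7)*(-1/1842) + 4338/(-162) = -2/6447 + 4338*(-1/162) = -2/6447 - 241/9 = -517915/19341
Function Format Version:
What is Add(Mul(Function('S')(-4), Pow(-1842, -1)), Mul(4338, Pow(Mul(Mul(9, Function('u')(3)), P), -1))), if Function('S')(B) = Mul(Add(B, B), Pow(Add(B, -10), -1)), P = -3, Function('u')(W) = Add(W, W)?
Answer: Rational(-517915, 19341) ≈ -26.778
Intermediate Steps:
Function('u')(W) = Mul(2, W)
Function('S')(B) = Mul(2, B, Pow(Add(-10, B), -1)) (Function('S')(B) = Mul(Mul(2, B), Pow(Add(-10, B), -1)) = Mul(2, B, Pow(Add(-10, B), -1)))
Add(Mul(Function('S')(-4), Pow(-1842, -1)), Mul(4338, Pow(Mul(Mul(9, Function('u')(3)), P), -1))) = Add(Mul(Mul(2, -4, Pow(Add(-10, -4), -1)), Pow(-1842, -1)), Mul(4338, Pow(Mul(Mul(9, Mul(2, 3)), -3), -1))) = Add(Mul(Mul(2, -4, Pow(-14, -1)), Rational(-1, 1842)), Mul(4338, Pow(Mul(Mul(9, 6), -3), -1))) = Add(Mul(Mul(2, -4, Rational(-1, 14)), Rational(-1, 1842)), Mul(4338, Pow(Mul(54, -3), -1))) = Add(Mul(Rational(4, 7), Rational(-1, 1842)), Mul(4338, Pow(-162, -1))) = Add(Rational(-2, 6447), Mul(4338, Rational(-1, 162))) = Add(Rational(-2, 6447), Rational(-241, 9)) = Rational(-517915, 19341)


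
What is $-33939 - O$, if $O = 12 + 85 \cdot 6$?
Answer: $-34461$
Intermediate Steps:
$O = 522$ ($O = 12 + 510 = 522$)
$-33939 - O = -33939 - 522 = -34461$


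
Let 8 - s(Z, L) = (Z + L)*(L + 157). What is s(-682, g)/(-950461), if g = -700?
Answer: 750418/950461 ≈ 0.78953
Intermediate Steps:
s(Z, L) = 8 - (157 + L)*(L + Z) (s(Z, L) = 8 - (Z + L)*(L + 157) = 8 - (L + Z)*(157 + L) = 8 - (157 + L)*(L + Z))
s(-682, g)/(-950461) = (8 - 1*(-700)² - 157*(-700) - 157*(-682) - 1*(-700)*(-682))/(-950461) = (8 - 1*490000 + 109900 + 107074 - 477400)*(-1/950461) = (8 - 490000 + 109900 + 107074 - 477400)*(-1/950461) = -750418*(-1/950461) = 750418/950461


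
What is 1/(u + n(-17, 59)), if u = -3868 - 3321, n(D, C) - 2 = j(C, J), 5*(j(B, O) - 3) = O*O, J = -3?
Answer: -5/35911 ≈ -0.00013923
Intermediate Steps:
j(B, O) = 3 + O**2/5 (j(B, O) = 3 + (O*O)/5 = 3 + O**2/5)
n(D, C) = 34/5 (n(D, C) = 2 + (3 + (1/5)*(-3)**2) = 2 + (3 + (1/5)*9) = 2 + (3 + 9/5) = 2 + 24/5 = 34/5)
u = -7189
1/(u + n(-17, 59)) = 1/(-7189 + 34/5) = 1/(-35911/5) = -5/35911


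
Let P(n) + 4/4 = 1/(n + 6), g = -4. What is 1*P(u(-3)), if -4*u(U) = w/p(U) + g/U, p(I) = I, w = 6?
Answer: -31/37 ≈ -0.83784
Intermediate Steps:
u(U) = -1/(2*U) (u(U) = -(6/U - 4/U)/4 = -1/(2*U))
P(n) = -1 + 1/(6 + n) (P(n) = -1 + 1/(n + 6) = -1 + 1/(6 + n))
1*P(u(-3)) = 1*((-5 - (-1)/(2*(-3)))/(6 - ½/(-3))) = 1*((-5 - (-1)*(-1)/(2*3))/(6 - ½*(-⅓))) = 1*((-5 - 1*⅙)/(6 + ⅙)) = 1*((-5 - ⅙)/(37/6)) = 1*((6/37)*(-31/6)) = 1*(-31/37) = -31/37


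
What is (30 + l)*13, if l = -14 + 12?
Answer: 364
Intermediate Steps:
l = -2
(30 + l)*13 = (30 - 2)*13 = 28*13 = 364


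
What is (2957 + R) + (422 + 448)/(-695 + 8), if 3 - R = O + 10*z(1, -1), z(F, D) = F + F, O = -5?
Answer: 674115/229 ≈ 2943.7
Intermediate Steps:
z(F, D) = 2*F
R = -12 (R = 3 - (-5 + 10*(2*1)) = 3 - (-5 + 10*2) = 3 - (-5 + 20) = 3 - 1*15 = 3 - 15 = -12)
(2957 + R) + (422 + 448)/(-695 + 8) = (2957 - 12) + (422 + 448)/(-695 + 8) = 2945 + 870/(-687) = 2945 + 870*(-1/687) = 2945 - 290/229 = 674115/229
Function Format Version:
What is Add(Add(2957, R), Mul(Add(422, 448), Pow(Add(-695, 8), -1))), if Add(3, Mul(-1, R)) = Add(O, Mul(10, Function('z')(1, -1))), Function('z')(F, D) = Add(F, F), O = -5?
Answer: Rational(674115, 229) ≈ 2943.7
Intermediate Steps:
Function('z')(F, D) = Mul(2, F)
R = -12 (R = Add(3, Mul(-1, Add(-5, Mul(10, Mul(2, 1))))) = Add(3, Mul(-1, Add(-5, Mul(10, 2)))) = Add(3, Mul(-1, Add(-5, 20))) = Add(3, Mul(-1, 15)) = Add(3, -15) = -12)
Add(Add(2957, R), Mul(Add(422, 448), Pow(Add(-695, 8), -1))) = Add(Add(2957, -12), Mul(Add(422, 448), Pow(Add(-695, 8), -1))) = Add(2945, Mul(870, Pow(-687, -1))) = Add(2945, Mul(870, Rational(-1, 687))) = Add(2945, Rational(-290, 229)) = Rational(674115, 229)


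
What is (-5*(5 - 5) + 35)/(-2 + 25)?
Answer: 35/23 ≈ 1.5217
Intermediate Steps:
(-5*(5 - 5) + 35)/(-2 + 25) = (-5*0 + 35)/23 = (0 + 35)*(1/23) = 35*(1/23) = 35/23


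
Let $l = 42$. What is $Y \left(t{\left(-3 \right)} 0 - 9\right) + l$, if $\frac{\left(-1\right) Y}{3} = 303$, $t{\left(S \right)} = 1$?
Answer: $8223$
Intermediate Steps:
$Y = -909$ ($Y = \left(-3\right) 303 = -909$)
$Y \left(t{\left(-3 \right)} 0 - 9\right) + l = - 909 \left(1 \cdot 0 - 9\right) + 42 = - 909 \left(0 - 9\right) + 42 = \left(-909\right) \left(-9\right) + 42 = 8181 + 42 = 8223$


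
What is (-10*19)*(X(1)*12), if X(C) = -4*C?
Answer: 9120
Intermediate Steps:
(-10*19)*(X(1)*12) = (-10*19)*(-4*1*12) = -(-760)*12 = -190*(-48) = 9120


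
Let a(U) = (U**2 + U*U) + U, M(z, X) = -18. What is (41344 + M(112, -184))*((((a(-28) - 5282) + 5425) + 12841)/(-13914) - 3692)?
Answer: -1061768502956/6957 ≈ -1.5262e+8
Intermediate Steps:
a(U) = U + 2*U**2 (a(U) = (U**2 + U**2) + U = 2*U**2 + U = U + 2*U**2)
(41344 + M(112, -184))*((((a(-28) - 5282) + 5425) + 12841)/(-13914) - 3692) = (41344 - 18)*((((-28*(1 + 2*(-28)) - 5282) + 5425) + 12841)/(-13914) - 3692) = 41326*((((-28*(1 - 56) - 5282) + 5425) + 12841)*(-1/13914) - 3692) = 41326*((((-28*(-55) - 5282) + 5425) + 12841)*(-1/13914) - 3692) = 41326*((((1540 - 5282) + 5425) + 12841)*(-1/13914) - 3692) = 41326*(((-3742 + 5425) + 12841)*(-1/13914) - 3692) = 41326*((1683 + 12841)*(-1/13914) - 3692) = 41326*(14524*(-1/13914) - 3692) = 41326*(-7262/6957 - 3692) = 41326*(-25692506/6957) = -1061768502956/6957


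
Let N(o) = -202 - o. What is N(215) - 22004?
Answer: -22421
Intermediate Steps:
N(215) - 22004 = (-202 - 1*215) - 22004 = (-202 - 215) - 22004 = -417 - 22004 = -22421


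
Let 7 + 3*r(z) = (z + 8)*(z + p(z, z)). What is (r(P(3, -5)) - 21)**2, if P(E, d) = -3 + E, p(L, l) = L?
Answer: 4900/9 ≈ 544.44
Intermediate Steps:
r(z) = -7/3 + 2*z*(8 + z)/3 (r(z) = -7/3 + ((z + 8)*(z + z))/3 = -7/3 + ((8 + z)*(2*z))/3 = -7/3 + (2*z*(8 + z))/3 = -7/3 + 2*z*(8 + z)/3)
(r(P(3, -5)) - 21)**2 = ((-7/3 + 2*(-3 + 3)**2/3 + 16*(-3 + 3)/3) - 21)**2 = ((-7/3 + (2/3)*0**2 + (16/3)*0) - 21)**2 = ((-7/3 + (2/3)*0 + 0) - 21)**2 = ((-7/3 + 0 + 0) - 21)**2 = (-7/3 - 21)**2 = (-70/3)**2 = 4900/9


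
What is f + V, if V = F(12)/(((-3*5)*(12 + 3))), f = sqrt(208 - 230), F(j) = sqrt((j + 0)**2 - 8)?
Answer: -2*sqrt(34)/225 + I*sqrt(22) ≈ -0.051831 + 4.6904*I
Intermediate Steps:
F(j) = sqrt(-8 + j**2) (F(j) = sqrt(j**2 - 8) = sqrt(-8 + j**2))
f = I*sqrt(22) (f = sqrt(-22) = I*sqrt(22) ≈ 4.6904*I)
V = -2*sqrt(34)/225 (V = sqrt(-8 + 12**2)/(((-3*5)*(12 + 3))) = sqrt(-8 + 144)/((-15*15)) = sqrt(136)/(-225) = (2*sqrt(34))*(-1/225) = -2*sqrt(34)/225 ≈ -0.051831)
f + V = I*sqrt(22) - 2*sqrt(34)/225 = -2*sqrt(34)/225 + I*sqrt(22)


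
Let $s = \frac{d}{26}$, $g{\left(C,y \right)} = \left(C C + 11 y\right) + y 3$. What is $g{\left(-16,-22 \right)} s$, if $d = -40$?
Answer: $80$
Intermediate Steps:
$g{\left(C,y \right)} = C^{2} + 14 y$ ($g{\left(C,y \right)} = \left(C^{2} + 11 y\right) + 3 y = C^{2} + 14 y$)
$s = - \frac{20}{13}$ ($s = - \frac{40}{26} = \left(-40\right) \frac{1}{26} = - \frac{20}{13} \approx -1.5385$)
$g{\left(-16,-22 \right)} s = \left(\left(-16\right)^{2} + 14 \left(-22\right)\right) \left(- \frac{20}{13}\right) = \left(256 - 308\right) \left(- \frac{20}{13}\right) = \left(-52\right) \left(- \frac{20}{13}\right) = 80$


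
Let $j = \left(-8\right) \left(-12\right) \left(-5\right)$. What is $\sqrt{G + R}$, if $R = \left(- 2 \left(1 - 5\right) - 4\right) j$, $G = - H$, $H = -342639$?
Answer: $\sqrt{340719} \approx 583.71$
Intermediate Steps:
$j = -480$ ($j = 96 \left(-5\right) = -480$)
$G = 342639$ ($G = \left(-1\right) \left(-342639\right) = 342639$)
$R = -1920$ ($R = \left(- 2 \left(1 - 5\right) - 4\right) \left(-480\right) = \left(\left(-2\right) \left(-4\right) - 4\right) \left(-480\right) = \left(8 - 4\right) \left(-480\right) = 4 \left(-480\right) = -1920$)
$\sqrt{G + R} = \sqrt{342639 - 1920} = \sqrt{340719}$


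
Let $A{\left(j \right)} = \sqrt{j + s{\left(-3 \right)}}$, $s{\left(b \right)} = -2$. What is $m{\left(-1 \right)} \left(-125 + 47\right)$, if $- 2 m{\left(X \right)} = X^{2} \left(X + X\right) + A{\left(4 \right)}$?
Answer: $-78 + 39 \sqrt{2} \approx -22.846$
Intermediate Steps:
$A{\left(j \right)} = \sqrt{-2 + j}$ ($A{\left(j \right)} = \sqrt{j - 2} = \sqrt{-2 + j}$)
$m{\left(X \right)} = - X^{3} - \frac{\sqrt{2}}{2}$ ($m{\left(X \right)} = - \frac{X^{2} \left(X + X\right) + \sqrt{-2 + 4}}{2} = - \frac{X^{2} \cdot 2 X + \sqrt{2}}{2} = - \frac{2 X^{3} + \sqrt{2}}{2} = - \frac{\sqrt{2} + 2 X^{3}}{2} = - X^{3} - \frac{\sqrt{2}}{2}$)
$m{\left(-1 \right)} \left(-125 + 47\right) = \left(- \left(-1\right)^{3} - \frac{\sqrt{2}}{2}\right) \left(-125 + 47\right) = \left(\left(-1\right) \left(-1\right) - \frac{\sqrt{2}}{2}\right) \left(-78\right) = \left(1 - \frac{\sqrt{2}}{2}\right) \left(-78\right) = -78 + 39 \sqrt{2}$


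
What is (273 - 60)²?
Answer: 45369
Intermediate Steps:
(273 - 60)² = 213² = 45369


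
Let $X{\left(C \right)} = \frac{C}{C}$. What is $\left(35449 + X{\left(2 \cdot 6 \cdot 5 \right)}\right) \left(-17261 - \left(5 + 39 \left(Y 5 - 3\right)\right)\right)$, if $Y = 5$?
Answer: $-642495800$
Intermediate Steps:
$X{\left(C \right)} = 1$
$\left(35449 + X{\left(2 \cdot 6 \cdot 5 \right)}\right) \left(-17261 - \left(5 + 39 \left(Y 5 - 3\right)\right)\right) = \left(35449 + 1\right) \left(-17261 - \left(5 + 39 \left(5 \cdot 5 - 3\right)\right)\right) = 35450 \left(-17261 - \left(5 + 39 \left(25 - 3\right)\right)\right) = 35450 \left(-17261 - 863\right) = 35450 \left(-18124\right) = -642495800$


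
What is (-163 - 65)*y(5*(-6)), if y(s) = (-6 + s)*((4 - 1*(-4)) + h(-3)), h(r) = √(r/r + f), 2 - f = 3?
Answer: 65664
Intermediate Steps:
f = -1 (f = 2 - 1*3 = 2 - 3 = -1)
h(r) = 0 (h(r) = √(r/r - 1) = √(1 - 1) = √0 = 0)
y(s) = -48 + 8*s (y(s) = (-6 + s)*((4 - 1*(-4)) + 0) = (-6 + s)*((4 + 4) + 0) = (-6 + s)*(8 + 0) = (-6 + s)*8 = -48 + 8*s)
(-163 - 65)*y(5*(-6)) = (-163 - 65)*(-48 + 8*(5*(-6))) = -228*(-48 + 8*(-30)) = -228*(-48 - 240) = -228*(-288) = 65664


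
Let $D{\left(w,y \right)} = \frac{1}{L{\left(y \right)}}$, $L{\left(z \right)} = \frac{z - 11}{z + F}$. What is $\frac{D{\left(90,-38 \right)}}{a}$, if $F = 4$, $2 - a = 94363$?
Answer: $- \frac{34}{4623689} \approx -7.3534 \cdot 10^{-6}$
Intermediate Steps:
$a = -94361$ ($a = 2 - 94363 = -94361$)
$L{\left(z \right)} = \frac{-11 + z}{4 + z}$ ($L{\left(z \right)} = \frac{z - 11}{z + 4} = \frac{-11 + z}{4 + z}$)
$D{\left(w,y \right)} = \frac{4 + y}{-11 + y}$ ($D{\left(w,y \right)} = \frac{1}{\frac{1}{4 + y} \left(-11 + y\right)} = \frac{4 + y}{-11 + y}$)
$\frac{D{\left(90,-38 \right)}}{a} = \frac{\frac{1}{-11 - 38} \left(4 - 38\right)}{-94361} = \frac{1}{-49} \left(-34\right) \left(- \frac{1}{94361}\right) = \left(- \frac{1}{49}\right) \left(-34\right) \left(- \frac{1}{94361}\right) = \frac{34}{49} \left(- \frac{1}{94361}\right) = - \frac{34}{4623689}$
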